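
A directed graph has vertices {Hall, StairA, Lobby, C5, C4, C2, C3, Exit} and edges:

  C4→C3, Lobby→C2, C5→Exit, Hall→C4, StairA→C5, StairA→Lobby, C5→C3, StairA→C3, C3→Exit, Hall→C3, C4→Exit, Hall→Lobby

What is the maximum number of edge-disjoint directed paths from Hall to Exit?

2

Assign every edge capacity 1; by Menger, the answer equals the max flow.
Path Hall→C4→Exit (+1); total 1.
Path Hall→C3→Exit (+1); total 2.
No residual Hall→Exit path; max flow = 2.
Certifying cut of size 2: {Hall→C3, Hall→C4}.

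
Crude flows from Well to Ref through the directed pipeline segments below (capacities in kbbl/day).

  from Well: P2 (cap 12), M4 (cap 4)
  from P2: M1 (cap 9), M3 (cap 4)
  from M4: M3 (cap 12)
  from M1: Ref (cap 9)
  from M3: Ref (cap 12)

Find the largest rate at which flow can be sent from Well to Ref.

Augment Well→P2→M1→Ref: bottleneck 9, flow now 9.
Augment Well→P2→M3→Ref: bottleneck 3, flow now 12.
Augment Well→M4→M3→Ref: bottleneck 4, flow now 16.
No augmenting path remains; maximum flow = 16.
In the residual graph, reachable from Well: {Well}.
Min-cut edges: Well→P2 (12), Well→M4 (4); capacity 12 + 4 = 16.
This cut is saturated, so no flow can exceed 16.

16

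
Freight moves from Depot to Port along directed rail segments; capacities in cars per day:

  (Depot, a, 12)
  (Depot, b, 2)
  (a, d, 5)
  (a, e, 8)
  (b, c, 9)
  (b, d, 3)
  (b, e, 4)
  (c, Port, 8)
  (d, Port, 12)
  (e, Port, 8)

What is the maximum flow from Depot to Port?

Augment Depot→a→d→Port: bottleneck 5, flow now 5.
Augment Depot→a→e→Port: bottleneck 7, flow now 12.
Augment Depot→b→c→Port: bottleneck 2, flow now 14.
No augmenting path remains; maximum flow = 14.
In the residual graph, reachable from Depot: {Depot}.
Min-cut edges: Depot→a (12), Depot→b (2); capacity 12 + 2 = 14.
This cut is saturated, so no flow can exceed 14.

14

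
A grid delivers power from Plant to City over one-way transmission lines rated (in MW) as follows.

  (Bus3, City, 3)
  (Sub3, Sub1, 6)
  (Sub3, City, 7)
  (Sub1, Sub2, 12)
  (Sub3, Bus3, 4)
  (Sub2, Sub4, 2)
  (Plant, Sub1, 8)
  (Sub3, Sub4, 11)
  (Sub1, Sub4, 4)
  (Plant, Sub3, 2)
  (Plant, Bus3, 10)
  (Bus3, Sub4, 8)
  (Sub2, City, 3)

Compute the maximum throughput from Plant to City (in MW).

Augment Plant→Sub3→City: bottleneck 2, flow now 2.
Augment Plant→Bus3→City: bottleneck 3, flow now 5.
Augment Plant→Sub1→Sub2→City: bottleneck 3, flow now 8.
No augmenting path remains; maximum flow = 8.
In the residual graph, reachable from Plant: {Plant, Sub1, Bus3, Sub2, Sub4}.
Min-cut edges: Plant→Sub3 (2), Bus3→City (3), Sub2→City (3); capacity 2 + 3 + 3 = 8.
This cut is saturated, so no flow can exceed 8.

8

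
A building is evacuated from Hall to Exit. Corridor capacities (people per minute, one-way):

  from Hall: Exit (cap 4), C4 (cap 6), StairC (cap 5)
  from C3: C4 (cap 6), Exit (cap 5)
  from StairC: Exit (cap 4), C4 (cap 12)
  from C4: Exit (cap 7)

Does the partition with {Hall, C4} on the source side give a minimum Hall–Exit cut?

No — its capacity is 16, but the minimum cut has capacity 15.

Given cut capacity: 5 + 4 + 7 = 16.
Augment Hall→Exit: bottleneck 4, flow now 4.
Augment Hall→StairC→Exit: bottleneck 4, flow now 8.
Augment Hall→C4→Exit: bottleneck 6, flow now 14.
Augment Hall→StairC→C4→Exit: bottleneck 1, flow now 15.
No augmenting path remains; maximum flow = 15.
In the residual graph, reachable from Hall: {Hall}.
Min-cut edges: Hall→StairC (5), Hall→C4 (6), Hall→Exit (4); capacity 5 + 6 + 4 = 15.
Cut capacity 16 exceeds the max flow 15, so it is not minimum.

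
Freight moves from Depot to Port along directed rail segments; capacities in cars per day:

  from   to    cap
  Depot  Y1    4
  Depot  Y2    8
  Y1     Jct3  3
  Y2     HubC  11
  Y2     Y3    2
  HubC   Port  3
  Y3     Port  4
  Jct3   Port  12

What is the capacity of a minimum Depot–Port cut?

Augment Depot→Y1→Jct3→Port: bottleneck 3, flow now 3.
Augment Depot→Y2→HubC→Port: bottleneck 3, flow now 6.
Augment Depot→Y2→Y3→Port: bottleneck 2, flow now 8.
No augmenting path remains; maximum flow = 8.
By max-flow min-cut, the minimum cut capacity equals the max flow.
In the residual graph, reachable from Depot: {Depot, Y1, Y2, HubC}.
Min-cut edges: Y1→Jct3 (3), Y2→Y3 (2), HubC→Port (3); capacity 3 + 2 + 3 = 8.

8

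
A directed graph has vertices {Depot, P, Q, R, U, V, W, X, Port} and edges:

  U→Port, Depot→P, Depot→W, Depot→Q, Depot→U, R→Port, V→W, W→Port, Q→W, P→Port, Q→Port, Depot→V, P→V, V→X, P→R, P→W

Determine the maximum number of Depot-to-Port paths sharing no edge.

Assign every edge capacity 1; by Menger, the answer equals the max flow.
Path Depot→P→Port (+1); total 1.
Path Depot→Q→Port (+1); total 2.
Path Depot→U→Port (+1); total 3.
Path Depot→W→Port (+1); total 4.
No residual Depot→Port path; max flow = 4.
Certifying cut of size 4: {Depot→P, Depot→Q, Depot→U, W→Port}.

4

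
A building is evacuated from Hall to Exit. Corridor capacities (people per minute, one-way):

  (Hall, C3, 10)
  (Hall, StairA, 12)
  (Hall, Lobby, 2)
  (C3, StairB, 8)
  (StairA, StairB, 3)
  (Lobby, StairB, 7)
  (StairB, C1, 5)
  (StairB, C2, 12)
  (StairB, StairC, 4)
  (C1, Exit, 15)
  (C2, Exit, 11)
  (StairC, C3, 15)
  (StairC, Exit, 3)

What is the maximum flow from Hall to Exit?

Augment Hall→C3→StairB→C1→Exit: bottleneck 5, flow now 5.
Augment Hall→C3→StairB→C2→Exit: bottleneck 3, flow now 8.
Augment Hall→StairA→StairB→C2→Exit: bottleneck 3, flow now 11.
Augment Hall→Lobby→StairB→C2→Exit: bottleneck 2, flow now 13.
No augmenting path remains; maximum flow = 13.
In the residual graph, reachable from Hall: {Hall, C3, StairA}.
Min-cut edges: Hall→Lobby (2), C3→StairB (8), StairA→StairB (3); capacity 2 + 8 + 3 = 13.
This cut is saturated, so no flow can exceed 13.

13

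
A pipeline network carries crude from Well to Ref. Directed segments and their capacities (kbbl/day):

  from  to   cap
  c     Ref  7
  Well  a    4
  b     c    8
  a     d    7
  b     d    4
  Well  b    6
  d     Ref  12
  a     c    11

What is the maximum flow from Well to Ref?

Augment Well→a→c→Ref: bottleneck 4, flow now 4.
Augment Well→b→c→Ref: bottleneck 3, flow now 7.
Augment Well→b→d→Ref: bottleneck 3, flow now 10.
No augmenting path remains; maximum flow = 10.
In the residual graph, reachable from Well: {Well}.
Min-cut edges: Well→a (4), Well→b (6); capacity 4 + 6 = 10.
This cut is saturated, so no flow can exceed 10.

10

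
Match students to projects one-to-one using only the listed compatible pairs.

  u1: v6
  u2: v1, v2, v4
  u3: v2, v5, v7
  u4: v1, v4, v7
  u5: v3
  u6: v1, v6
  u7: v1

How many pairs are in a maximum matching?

6

Unit-capacity flow: source→left, listed edges, right→sink; max matching = max flow.
Augmenting path u1→v6 (+1); matched 1.
Augmenting path u2→v1 (+1); matched 2.
Augmenting path u3→v2 (+1); matched 3.
Augmenting path u4→v4 (+1); matched 4.
Augmenting path u5→v3 (+1); matched 5.
Augmenting path u6→v1→u2→v2→u3→v5 (+1); matched 6.
No augmenting path remains; maximum matching = 6.
König certificate: {u2, u3, u4, u5, v1, v6} is a vertex cover of size 6 (every listed pair touches it), so no matching can be larger.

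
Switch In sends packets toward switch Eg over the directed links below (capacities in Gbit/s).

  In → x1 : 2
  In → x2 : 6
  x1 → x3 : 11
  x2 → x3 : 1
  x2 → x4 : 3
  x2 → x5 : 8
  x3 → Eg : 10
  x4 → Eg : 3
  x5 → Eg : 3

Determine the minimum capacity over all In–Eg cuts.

8

Augment In→x1→x3→Eg: bottleneck 2, flow now 2.
Augment In→x2→x3→Eg: bottleneck 1, flow now 3.
Augment In→x2→x4→Eg: bottleneck 3, flow now 6.
Augment In→x2→x5→Eg: bottleneck 2, flow now 8.
No augmenting path remains; maximum flow = 8.
By max-flow min-cut, the minimum cut capacity equals the max flow.
In the residual graph, reachable from In: {In}.
Min-cut edges: In→x1 (2), In→x2 (6); capacity 2 + 6 = 8.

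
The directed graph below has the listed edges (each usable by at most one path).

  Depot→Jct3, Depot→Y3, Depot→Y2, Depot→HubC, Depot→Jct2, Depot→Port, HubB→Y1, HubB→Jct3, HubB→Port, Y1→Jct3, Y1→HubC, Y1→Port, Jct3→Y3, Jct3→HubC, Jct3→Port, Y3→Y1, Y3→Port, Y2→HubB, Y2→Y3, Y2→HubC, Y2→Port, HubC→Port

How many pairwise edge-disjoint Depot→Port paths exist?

Assign every edge capacity 1; by Menger, the answer equals the max flow.
Path Depot→Port (+1); total 1.
Path Depot→Jct3→Port (+1); total 2.
Path Depot→Y3→Port (+1); total 3.
Path Depot→Y2→Port (+1); total 4.
Path Depot→HubC→Port (+1); total 5.
No residual Depot→Port path; max flow = 5.
Certifying cut of size 5: {Depot→HubC, Depot→Jct3, Depot→Port, Depot→Y2, Depot→Y3}.

5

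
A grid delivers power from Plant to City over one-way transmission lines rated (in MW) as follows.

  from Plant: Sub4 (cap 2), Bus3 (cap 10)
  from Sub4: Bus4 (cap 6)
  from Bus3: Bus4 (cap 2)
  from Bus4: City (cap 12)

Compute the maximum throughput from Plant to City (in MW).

4

Augment Plant→Sub4→Bus4→City: bottleneck 2, flow now 2.
Augment Plant→Bus3→Bus4→City: bottleneck 2, flow now 4.
No augmenting path remains; maximum flow = 4.
In the residual graph, reachable from Plant: {Plant, Bus3}.
Min-cut edges: Plant→Sub4 (2), Bus3→Bus4 (2); capacity 2 + 2 = 4.
This cut is saturated, so no flow can exceed 4.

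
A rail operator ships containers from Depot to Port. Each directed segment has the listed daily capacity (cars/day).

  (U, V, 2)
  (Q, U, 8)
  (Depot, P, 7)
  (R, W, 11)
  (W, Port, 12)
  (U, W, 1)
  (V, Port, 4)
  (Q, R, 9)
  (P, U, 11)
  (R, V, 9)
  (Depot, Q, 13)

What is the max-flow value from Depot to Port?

12

Augment Depot→P→U→V→Port: bottleneck 2, flow now 2.
Augment Depot→P→U→W→Port: bottleneck 1, flow now 3.
Augment Depot→Q→R→V→Port: bottleneck 2, flow now 5.
Augment Depot→Q→R→W→Port: bottleneck 7, flow now 12.
No augmenting path remains; maximum flow = 12.
In the residual graph, reachable from Depot: {Depot, P, Q, U}.
Min-cut edges: Q→R (9), U→V (2), U→W (1); capacity 9 + 2 + 1 = 12.
This cut is saturated, so no flow can exceed 12.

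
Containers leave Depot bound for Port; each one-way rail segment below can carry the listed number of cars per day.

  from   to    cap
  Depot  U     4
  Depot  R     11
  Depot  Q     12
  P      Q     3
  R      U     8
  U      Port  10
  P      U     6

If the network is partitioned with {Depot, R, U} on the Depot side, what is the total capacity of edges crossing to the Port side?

22

Edges leaving {Depot, R, U}: Depot→Q (12), U→Port (10).
Cut capacity = 12 + 10 = 22.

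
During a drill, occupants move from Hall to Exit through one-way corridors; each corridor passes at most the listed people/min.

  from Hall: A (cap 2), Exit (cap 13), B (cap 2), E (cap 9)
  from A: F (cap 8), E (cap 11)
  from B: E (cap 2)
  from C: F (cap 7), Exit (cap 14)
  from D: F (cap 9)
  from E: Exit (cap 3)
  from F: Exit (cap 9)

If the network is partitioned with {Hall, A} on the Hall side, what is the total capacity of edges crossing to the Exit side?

Edges leaving {Hall, A}: Hall→B (2), Hall→E (9), Hall→Exit (13), A→E (11), A→F (8).
Cut capacity = 2 + 9 + 13 + 11 + 8 = 43.

43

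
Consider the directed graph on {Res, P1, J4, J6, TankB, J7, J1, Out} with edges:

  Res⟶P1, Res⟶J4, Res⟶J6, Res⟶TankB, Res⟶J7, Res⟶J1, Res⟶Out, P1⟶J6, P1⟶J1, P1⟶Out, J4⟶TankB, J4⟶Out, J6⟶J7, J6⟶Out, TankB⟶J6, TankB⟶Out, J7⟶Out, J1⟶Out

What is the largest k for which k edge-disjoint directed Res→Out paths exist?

7

Assign every edge capacity 1; by Menger, the answer equals the max flow.
Path Res→Out (+1); total 1.
Path Res→P1→Out (+1); total 2.
Path Res→J4→Out (+1); total 3.
Path Res→J6→Out (+1); total 4.
Path Res→TankB→Out (+1); total 5.
Path Res→J7→Out (+1); total 6.
Path Res→J1→Out (+1); total 7.
No residual Res→Out path; max flow = 7.
Certifying cut of size 7: {Res→J1, Res→J4, Res→J6, Res→J7, Res→Out, Res→P1, Res→TankB}.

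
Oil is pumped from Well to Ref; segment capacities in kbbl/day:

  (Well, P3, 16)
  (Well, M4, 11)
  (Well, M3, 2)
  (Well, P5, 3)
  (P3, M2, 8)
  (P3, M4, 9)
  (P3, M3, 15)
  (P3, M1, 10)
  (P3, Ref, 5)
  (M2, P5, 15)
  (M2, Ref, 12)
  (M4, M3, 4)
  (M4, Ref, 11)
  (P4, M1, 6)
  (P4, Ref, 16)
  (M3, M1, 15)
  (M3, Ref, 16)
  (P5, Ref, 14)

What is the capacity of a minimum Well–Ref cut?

Augment Well→P3→Ref: bottleneck 5, flow now 5.
Augment Well→M4→Ref: bottleneck 11, flow now 16.
Augment Well→M3→Ref: bottleneck 2, flow now 18.
Augment Well→P5→Ref: bottleneck 3, flow now 21.
Augment Well→P3→M2→Ref: bottleneck 8, flow now 29.
Augment Well→P3→M3→Ref: bottleneck 3, flow now 32.
No augmenting path remains; maximum flow = 32.
By max-flow min-cut, the minimum cut capacity equals the max flow.
In the residual graph, reachable from Well: {Well}.
Min-cut edges: Well→P3 (16), Well→M4 (11), Well→M3 (2), Well→P5 (3); capacity 16 + 11 + 2 + 3 = 32.

32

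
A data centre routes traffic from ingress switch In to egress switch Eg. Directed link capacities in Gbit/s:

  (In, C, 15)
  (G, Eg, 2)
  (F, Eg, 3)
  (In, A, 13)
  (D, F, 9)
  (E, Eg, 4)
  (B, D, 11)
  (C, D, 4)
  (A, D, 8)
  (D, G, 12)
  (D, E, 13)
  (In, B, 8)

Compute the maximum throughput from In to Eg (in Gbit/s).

Augment In→A→D→E→Eg: bottleneck 4, flow now 4.
Augment In→A→D→F→Eg: bottleneck 3, flow now 7.
Augment In→A→D→G→Eg: bottleneck 1, flow now 8.
Augment In→B→D→G→Eg: bottleneck 1, flow now 9.
No augmenting path remains; maximum flow = 9.
In the residual graph, reachable from In: {In, A, B, C, D, E, F, G}.
Min-cut edges: E→Eg (4), F→Eg (3), G→Eg (2); capacity 4 + 3 + 2 = 9.
This cut is saturated, so no flow can exceed 9.

9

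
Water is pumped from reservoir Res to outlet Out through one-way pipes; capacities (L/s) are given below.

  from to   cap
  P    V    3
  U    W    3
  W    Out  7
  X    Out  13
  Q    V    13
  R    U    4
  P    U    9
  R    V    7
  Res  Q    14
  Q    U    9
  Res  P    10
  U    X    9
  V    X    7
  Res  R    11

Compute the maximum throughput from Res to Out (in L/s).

16

Augment Res→P→U→W→Out: bottleneck 3, flow now 3.
Augment Res→P→U→X→Out: bottleneck 6, flow now 9.
Augment Res→P→V→X→Out: bottleneck 1, flow now 10.
Augment Res→Q→U→X→Out: bottleneck 3, flow now 13.
Augment Res→Q→V→X→Out: bottleneck 3, flow now 16.
No augmenting path remains; maximum flow = 16.
In the residual graph, reachable from Res: {Res, P, Q, R, U, V, X}.
Min-cut edges: U→W (3), X→Out (13); capacity 3 + 13 = 16.
This cut is saturated, so no flow can exceed 16.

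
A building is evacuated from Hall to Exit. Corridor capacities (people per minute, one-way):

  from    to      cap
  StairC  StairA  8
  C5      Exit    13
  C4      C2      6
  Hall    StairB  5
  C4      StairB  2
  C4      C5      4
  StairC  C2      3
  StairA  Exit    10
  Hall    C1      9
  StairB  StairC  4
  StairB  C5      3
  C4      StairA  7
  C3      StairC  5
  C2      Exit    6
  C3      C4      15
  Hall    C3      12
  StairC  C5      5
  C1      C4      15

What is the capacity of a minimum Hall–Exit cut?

Augment Hall→StairB→C5→Exit: bottleneck 3, flow now 3.
Augment Hall→C1→C4→C2→Exit: bottleneck 6, flow now 9.
Augment Hall→C1→C4→StairA→Exit: bottleneck 3, flow now 12.
Augment Hall→StairB→StairC→StairA→Exit: bottleneck 2, flow now 14.
Augment Hall→C3→StairC→StairA→Exit: bottleneck 5, flow now 19.
Augment Hall→C3→C4→C5→Exit: bottleneck 4, flow now 23.
Augment Hall→C3→C4→StairB→StairC→C5→Exit: bottleneck 2, flow now 25.
Augment Hall→C3→C4→StairA→StairC→C5→Exit: bottleneck 1, flow now 26. (uses reverse residual edge)
No augmenting path remains; maximum flow = 26.
By max-flow min-cut, the minimum cut capacity equals the max flow.
In the residual graph, reachable from Hall: {Hall}.
Min-cut edges: Hall→C1 (9), Hall→StairB (5), Hall→C3 (12); capacity 9 + 5 + 12 = 26.

26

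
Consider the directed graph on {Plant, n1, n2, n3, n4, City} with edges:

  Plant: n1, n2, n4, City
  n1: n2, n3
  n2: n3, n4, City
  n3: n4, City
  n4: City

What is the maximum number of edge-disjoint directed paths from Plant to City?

Assign every edge capacity 1; by Menger, the answer equals the max flow.
Path Plant→City (+1); total 1.
Path Plant→n2→City (+1); total 2.
Path Plant→n4→City (+1); total 3.
Path Plant→n1→n3→City (+1); total 4.
No residual Plant→City path; max flow = 4.
Certifying cut of size 4: {Plant→City, Plant→n1, Plant→n2, Plant→n4}.

4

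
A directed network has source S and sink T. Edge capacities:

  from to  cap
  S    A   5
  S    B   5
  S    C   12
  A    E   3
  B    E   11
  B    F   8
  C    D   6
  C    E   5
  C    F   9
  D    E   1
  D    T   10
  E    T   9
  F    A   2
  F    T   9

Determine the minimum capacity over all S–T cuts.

20

Augment S→A→E→T: bottleneck 3, flow now 3.
Augment S→B→E→T: bottleneck 5, flow now 8.
Augment S→C→D→T: bottleneck 6, flow now 14.
Augment S→C→E→T: bottleneck 1, flow now 15.
Augment S→C→F→T: bottleneck 5, flow now 20.
No augmenting path remains; maximum flow = 20.
By max-flow min-cut, the minimum cut capacity equals the max flow.
In the residual graph, reachable from S: {S, A}.
Min-cut edges: S→B (5), S→C (12), A→E (3); capacity 5 + 12 + 3 = 20.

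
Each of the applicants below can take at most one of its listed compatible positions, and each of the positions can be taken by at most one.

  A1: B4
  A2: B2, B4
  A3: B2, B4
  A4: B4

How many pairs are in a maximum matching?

Unit-capacity flow: source→left, listed edges, right→sink; max matching = max flow.
Augmenting path A1→B4 (+1); matched 1.
Augmenting path A2→B2 (+1); matched 2.
No augmenting path remains; maximum matching = 2.
König certificate: {B2, B4} is a vertex cover of size 2 (every listed pair touches it), so no matching can be larger.

2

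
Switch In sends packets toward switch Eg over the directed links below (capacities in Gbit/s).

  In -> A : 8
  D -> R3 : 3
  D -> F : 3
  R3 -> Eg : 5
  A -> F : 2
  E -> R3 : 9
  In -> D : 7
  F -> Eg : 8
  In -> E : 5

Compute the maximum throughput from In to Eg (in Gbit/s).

Augment In→E→R3→Eg: bottleneck 5, flow now 5.
Augment In→A→F→Eg: bottleneck 2, flow now 7.
Augment In→D→F→Eg: bottleneck 3, flow now 10.
No augmenting path remains; maximum flow = 10.
In the residual graph, reachable from In: {In, E, A, D, R3}.
Min-cut edges: A→F (2), D→F (3), R3→Eg (5); capacity 2 + 3 + 5 = 10.
This cut is saturated, so no flow can exceed 10.

10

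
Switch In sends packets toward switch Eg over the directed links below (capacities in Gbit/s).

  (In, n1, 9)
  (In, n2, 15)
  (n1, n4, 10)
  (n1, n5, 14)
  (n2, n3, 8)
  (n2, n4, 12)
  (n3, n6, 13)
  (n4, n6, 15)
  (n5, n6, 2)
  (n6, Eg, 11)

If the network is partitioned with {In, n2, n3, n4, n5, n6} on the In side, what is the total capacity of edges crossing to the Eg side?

Edges leaving {In, n2, n3, n4, n5, n6}: In→n1 (9), n6→Eg (11).
Cut capacity = 9 + 11 = 20.

20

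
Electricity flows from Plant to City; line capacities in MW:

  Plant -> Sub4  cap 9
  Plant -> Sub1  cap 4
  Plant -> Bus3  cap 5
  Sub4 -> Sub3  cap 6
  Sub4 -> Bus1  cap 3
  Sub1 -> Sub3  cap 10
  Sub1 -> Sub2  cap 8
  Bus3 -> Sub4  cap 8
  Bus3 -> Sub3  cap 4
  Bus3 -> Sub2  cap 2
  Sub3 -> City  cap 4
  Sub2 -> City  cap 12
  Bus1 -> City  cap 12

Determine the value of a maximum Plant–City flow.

Augment Plant→Sub4→Sub3→City: bottleneck 4, flow now 4.
Augment Plant→Sub4→Bus1→City: bottleneck 3, flow now 7.
Augment Plant→Sub1→Sub2→City: bottleneck 4, flow now 11.
Augment Plant→Bus3→Sub2→City: bottleneck 2, flow now 13.
No augmenting path remains; maximum flow = 13.
In the residual graph, reachable from Plant: {Plant, Sub4, Bus3, Sub3}.
Min-cut edges: Plant→Sub1 (4), Sub4→Bus1 (3), Bus3→Sub2 (2), Sub3→City (4); capacity 4 + 3 + 2 + 4 = 13.
This cut is saturated, so no flow can exceed 13.

13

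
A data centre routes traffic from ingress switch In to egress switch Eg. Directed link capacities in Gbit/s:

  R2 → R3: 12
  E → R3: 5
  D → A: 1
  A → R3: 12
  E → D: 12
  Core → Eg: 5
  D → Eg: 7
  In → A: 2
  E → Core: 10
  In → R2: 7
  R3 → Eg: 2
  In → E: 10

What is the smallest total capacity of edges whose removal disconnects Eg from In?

12

Augment In→E→D→Eg: bottleneck 7, flow now 7.
Augment In→E→R3→Eg: bottleneck 2, flow now 9.
Augment In→E→Core→Eg: bottleneck 1, flow now 10.
Augment In→R2→R3→E→Core→Eg: bottleneck 2, flow now 12. (uses reverse residual edge)
No augmenting path remains; maximum flow = 12.
By max-flow min-cut, the minimum cut capacity equals the max flow.
In the residual graph, reachable from In: {In, R2, A, R3}.
Min-cut edges: In→E (10), R3→Eg (2); capacity 10 + 2 = 12.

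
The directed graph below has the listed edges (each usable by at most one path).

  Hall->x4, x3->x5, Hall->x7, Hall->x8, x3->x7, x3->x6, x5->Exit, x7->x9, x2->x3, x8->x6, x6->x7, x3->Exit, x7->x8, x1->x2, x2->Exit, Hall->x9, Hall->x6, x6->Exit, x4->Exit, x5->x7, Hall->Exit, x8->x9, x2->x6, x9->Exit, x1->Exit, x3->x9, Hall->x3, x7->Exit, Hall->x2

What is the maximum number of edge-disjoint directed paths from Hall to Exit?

Assign every edge capacity 1; by Menger, the answer equals the max flow.
Path Hall→Exit (+1); total 1.
Path Hall→x2→Exit (+1); total 2.
Path Hall→x3→Exit (+1); total 3.
Path Hall→x4→Exit (+1); total 4.
Path Hall→x6→Exit (+1); total 5.
Path Hall→x7→Exit (+1); total 6.
Path Hall→x9→Exit (+1); total 7.
No residual Hall→Exit path; max flow = 7.
Certifying cut of size 7: {Hall→Exit, Hall→x2, Hall→x3, Hall→x4, x6→Exit, x7→Exit, x9→Exit}.

7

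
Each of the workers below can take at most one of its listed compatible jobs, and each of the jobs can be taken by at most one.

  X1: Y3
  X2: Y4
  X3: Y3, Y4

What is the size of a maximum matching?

Unit-capacity flow: source→left, listed edges, right→sink; max matching = max flow.
Augmenting path X1→Y3 (+1); matched 1.
Augmenting path X2→Y4 (+1); matched 2.
No augmenting path remains; maximum matching = 2.
König certificate: {Y3, Y4} is a vertex cover of size 2 (every listed pair touches it), so no matching can be larger.

2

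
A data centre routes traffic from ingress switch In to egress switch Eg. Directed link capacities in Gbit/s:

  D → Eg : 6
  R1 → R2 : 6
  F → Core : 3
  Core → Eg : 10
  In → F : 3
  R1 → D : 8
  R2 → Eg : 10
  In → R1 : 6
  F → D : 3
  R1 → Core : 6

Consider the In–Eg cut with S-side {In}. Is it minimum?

Given cut capacity: 6 + 3 = 9.
Augment In→R1→Core→Eg: bottleneck 6, flow now 6.
Augment In→F→Core→Eg: bottleneck 3, flow now 9.
No augmenting path remains; maximum flow = 9.
Cut capacity 9 equals the max flow, so it is a minimum cut.

Yes — it is a minimum cut (capacity 9).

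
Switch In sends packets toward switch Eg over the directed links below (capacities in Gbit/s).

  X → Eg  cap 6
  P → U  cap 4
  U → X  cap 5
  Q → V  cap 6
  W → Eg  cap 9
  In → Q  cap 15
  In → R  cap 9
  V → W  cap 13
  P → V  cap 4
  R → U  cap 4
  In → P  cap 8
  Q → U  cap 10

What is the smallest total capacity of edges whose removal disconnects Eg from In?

Augment In→P→U→X→Eg: bottleneck 4, flow now 4.
Augment In→P→V→W→Eg: bottleneck 4, flow now 8.
Augment In→Q→U→X→Eg: bottleneck 1, flow now 9.
Augment In→Q→V→W→Eg: bottleneck 5, flow now 14.
No augmenting path remains; maximum flow = 14.
By max-flow min-cut, the minimum cut capacity equals the max flow.
In the residual graph, reachable from In: {In, P, Q, R, U, V, W}.
Min-cut edges: U→X (5), W→Eg (9); capacity 5 + 9 = 14.

14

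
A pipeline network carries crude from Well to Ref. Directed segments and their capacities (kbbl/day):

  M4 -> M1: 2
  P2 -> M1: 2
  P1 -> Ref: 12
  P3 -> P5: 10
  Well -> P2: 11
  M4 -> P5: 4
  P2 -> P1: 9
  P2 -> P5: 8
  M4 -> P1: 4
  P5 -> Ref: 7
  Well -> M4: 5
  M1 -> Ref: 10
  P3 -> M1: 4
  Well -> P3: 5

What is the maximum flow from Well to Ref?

Augment Well→P2→M1→Ref: bottleneck 2, flow now 2.
Augment Well→P2→P5→Ref: bottleneck 7, flow now 9.
Augment Well→P2→P1→Ref: bottleneck 2, flow now 11.
Augment Well→P3→M1→Ref: bottleneck 4, flow now 15.
Augment Well→M4→M1→Ref: bottleneck 2, flow now 17.
Augment Well→M4→P1→Ref: bottleneck 3, flow now 20.
Augment Well→P3→P5→P2→P1→Ref: bottleneck 1, flow now 21. (uses reverse residual edge)
No augmenting path remains; maximum flow = 21.
In the residual graph, reachable from Well: {Well}.
Min-cut edges: Well→P2 (11), Well→P3 (5), Well→M4 (5); capacity 11 + 5 + 5 = 21.
This cut is saturated, so no flow can exceed 21.

21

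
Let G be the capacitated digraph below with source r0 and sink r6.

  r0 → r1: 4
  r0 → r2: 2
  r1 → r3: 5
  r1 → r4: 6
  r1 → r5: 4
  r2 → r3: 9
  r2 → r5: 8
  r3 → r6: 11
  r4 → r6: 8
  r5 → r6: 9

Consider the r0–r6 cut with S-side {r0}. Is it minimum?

Yes — it is a minimum cut (capacity 6).

Given cut capacity: 4 + 2 = 6.
Augment r0→r1→r3→r6: bottleneck 4, flow now 4.
Augment r0→r2→r3→r6: bottleneck 2, flow now 6.
No augmenting path remains; maximum flow = 6.
Cut capacity 6 equals the max flow, so it is a minimum cut.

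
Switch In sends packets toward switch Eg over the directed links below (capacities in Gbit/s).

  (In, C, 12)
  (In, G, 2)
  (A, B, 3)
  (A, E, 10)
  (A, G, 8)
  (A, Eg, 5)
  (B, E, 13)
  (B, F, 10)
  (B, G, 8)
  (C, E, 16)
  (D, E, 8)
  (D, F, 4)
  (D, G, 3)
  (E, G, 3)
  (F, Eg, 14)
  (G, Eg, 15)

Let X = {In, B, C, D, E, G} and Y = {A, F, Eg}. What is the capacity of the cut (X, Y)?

29

Edges leaving {In, B, C, D, E, G}: B→F (10), D→F (4), G→Eg (15).
Cut capacity = 10 + 4 + 15 = 29.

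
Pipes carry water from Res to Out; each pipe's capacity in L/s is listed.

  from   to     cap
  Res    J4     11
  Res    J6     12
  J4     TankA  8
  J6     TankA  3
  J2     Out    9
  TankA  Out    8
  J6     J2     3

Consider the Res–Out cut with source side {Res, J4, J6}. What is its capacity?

14

Edges leaving {Res, J4, J6}: J4→TankA (8), J6→J2 (3), J6→TankA (3).
Cut capacity = 8 + 3 + 3 = 14.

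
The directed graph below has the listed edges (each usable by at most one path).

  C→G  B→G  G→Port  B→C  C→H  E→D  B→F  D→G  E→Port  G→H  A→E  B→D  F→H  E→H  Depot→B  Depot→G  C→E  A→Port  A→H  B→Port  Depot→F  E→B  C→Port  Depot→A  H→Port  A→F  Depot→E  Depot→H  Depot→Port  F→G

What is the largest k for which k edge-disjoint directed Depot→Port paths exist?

Assign every edge capacity 1; by Menger, the answer equals the max flow.
Path Depot→Port (+1); total 1.
Path Depot→A→Port (+1); total 2.
Path Depot→B→Port (+1); total 3.
Path Depot→E→Port (+1); total 4.
Path Depot→G→Port (+1); total 5.
Path Depot→H→Port (+1); total 6.
No residual Depot→Port path; max flow = 6.
Certifying cut of size 6: {Depot→A, Depot→B, Depot→E, Depot→Port, G→Port, H→Port}.

6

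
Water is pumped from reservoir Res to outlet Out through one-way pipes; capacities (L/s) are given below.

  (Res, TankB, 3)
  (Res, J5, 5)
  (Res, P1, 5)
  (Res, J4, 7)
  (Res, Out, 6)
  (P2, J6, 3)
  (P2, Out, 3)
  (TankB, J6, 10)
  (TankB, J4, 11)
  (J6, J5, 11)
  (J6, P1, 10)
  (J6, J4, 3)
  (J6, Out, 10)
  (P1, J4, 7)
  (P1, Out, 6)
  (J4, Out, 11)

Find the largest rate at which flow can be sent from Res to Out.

Augment Res→Out: bottleneck 6, flow now 6.
Augment Res→P1→Out: bottleneck 5, flow now 11.
Augment Res→J4→Out: bottleneck 7, flow now 18.
Augment Res→TankB→J6→Out: bottleneck 3, flow now 21.
No augmenting path remains; maximum flow = 21.
In the residual graph, reachable from Res: {Res, J5}.
Min-cut edges: Res→TankB (3), Res→P1 (5), Res→J4 (7), Res→Out (6); capacity 3 + 5 + 7 + 6 = 21.
This cut is saturated, so no flow can exceed 21.

21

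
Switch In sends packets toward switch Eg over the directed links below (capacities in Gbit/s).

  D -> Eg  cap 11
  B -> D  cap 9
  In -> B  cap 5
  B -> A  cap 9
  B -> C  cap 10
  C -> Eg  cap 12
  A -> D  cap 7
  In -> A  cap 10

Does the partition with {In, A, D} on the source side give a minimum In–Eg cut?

Given cut capacity: 5 + 11 = 16.
Augment In→A→D→Eg: bottleneck 7, flow now 7.
Augment In→B→C→Eg: bottleneck 5, flow now 12.
No augmenting path remains; maximum flow = 12.
In the residual graph, reachable from In: {In, A}.
Min-cut edges: In→B (5), A→D (7); capacity 5 + 7 = 12.
Cut capacity 16 exceeds the max flow 12, so it is not minimum.

No — its capacity is 16, but the minimum cut has capacity 12.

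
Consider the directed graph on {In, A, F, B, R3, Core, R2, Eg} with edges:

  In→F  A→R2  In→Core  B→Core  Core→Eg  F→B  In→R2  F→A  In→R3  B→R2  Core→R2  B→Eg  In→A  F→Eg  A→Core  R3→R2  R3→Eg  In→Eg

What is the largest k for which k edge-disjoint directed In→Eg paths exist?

Assign every edge capacity 1; by Menger, the answer equals the max flow.
Path In→Eg (+1); total 1.
Path In→F→Eg (+1); total 2.
Path In→R3→Eg (+1); total 3.
Path In→Core→Eg (+1); total 4.
No residual In→Eg path; max flow = 4.
Certifying cut of size 4: {Core→Eg, In→Eg, In→F, In→R3}.

4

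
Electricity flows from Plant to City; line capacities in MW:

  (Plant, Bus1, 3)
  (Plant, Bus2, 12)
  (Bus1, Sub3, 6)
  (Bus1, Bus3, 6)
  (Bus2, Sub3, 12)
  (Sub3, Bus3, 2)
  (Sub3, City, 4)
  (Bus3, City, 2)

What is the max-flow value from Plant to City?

6

Augment Plant→Bus1→Sub3→City: bottleneck 3, flow now 3.
Augment Plant→Bus2→Sub3→City: bottleneck 1, flow now 4.
Augment Plant→Bus2→Sub3→Bus3→City: bottleneck 2, flow now 6.
No augmenting path remains; maximum flow = 6.
In the residual graph, reachable from Plant: {Plant, Bus1, Bus2, Sub3, Bus3}.
Min-cut edges: Sub3→City (4), Bus3→City (2); capacity 4 + 2 = 6.
This cut is saturated, so no flow can exceed 6.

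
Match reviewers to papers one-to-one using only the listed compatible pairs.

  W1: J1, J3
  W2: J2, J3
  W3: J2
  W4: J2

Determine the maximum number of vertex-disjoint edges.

3

Unit-capacity flow: source→left, listed edges, right→sink; max matching = max flow.
Augmenting path W1→J1 (+1); matched 1.
Augmenting path W2→J2 (+1); matched 2.
Augmenting path W3→J2→W2→J3 (+1); matched 3.
No augmenting path remains; maximum matching = 3.
König certificate: {W1, W2, J2} is a vertex cover of size 3 (every listed pair touches it), so no matching can be larger.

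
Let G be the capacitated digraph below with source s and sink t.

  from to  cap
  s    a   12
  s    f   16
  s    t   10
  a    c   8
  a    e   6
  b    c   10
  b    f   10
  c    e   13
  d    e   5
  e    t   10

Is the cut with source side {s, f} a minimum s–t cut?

No — its capacity is 22, but the minimum cut has capacity 20.

Given cut capacity: 12 + 10 = 22.
Augment s→t: bottleneck 10, flow now 10.
Augment s→a→e→t: bottleneck 6, flow now 16.
Augment s→a→c→e→t: bottleneck 4, flow now 20.
No augmenting path remains; maximum flow = 20.
In the residual graph, reachable from s: {s, a, c, e, f}.
Min-cut edges: s→t (10), e→t (10); capacity 10 + 10 = 20.
Cut capacity 22 exceeds the max flow 20, so it is not minimum.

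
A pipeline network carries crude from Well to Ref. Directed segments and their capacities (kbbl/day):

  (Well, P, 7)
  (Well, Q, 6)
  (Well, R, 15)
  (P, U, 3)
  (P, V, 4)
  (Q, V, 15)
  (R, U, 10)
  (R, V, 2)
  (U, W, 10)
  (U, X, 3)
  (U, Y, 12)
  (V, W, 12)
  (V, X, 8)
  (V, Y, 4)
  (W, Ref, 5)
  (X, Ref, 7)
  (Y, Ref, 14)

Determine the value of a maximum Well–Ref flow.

25

Augment Well→P→U→W→Ref: bottleneck 3, flow now 3.
Augment Well→P→V→W→Ref: bottleneck 2, flow now 5.
Augment Well→P→V→X→Ref: bottleneck 2, flow now 7.
Augment Well→Q→V→X→Ref: bottleneck 5, flow now 12.
Augment Well→Q→V→Y→Ref: bottleneck 1, flow now 13.
Augment Well→R→U→Y→Ref: bottleneck 10, flow now 23.
Augment Well→R→V→Y→Ref: bottleneck 2, flow now 25.
No augmenting path remains; maximum flow = 25.
In the residual graph, reachable from Well: {Well, R}.
Min-cut edges: Well→P (7), Well→Q (6), R→U (10), R→V (2); capacity 7 + 6 + 10 + 2 = 25.
This cut is saturated, so no flow can exceed 25.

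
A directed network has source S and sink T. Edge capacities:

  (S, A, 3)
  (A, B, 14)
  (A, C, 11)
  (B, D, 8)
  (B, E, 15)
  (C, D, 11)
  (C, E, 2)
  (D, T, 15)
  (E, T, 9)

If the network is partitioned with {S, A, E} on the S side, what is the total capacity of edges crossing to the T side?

34

Edges leaving {S, A, E}: A→B (14), A→C (11), E→T (9).
Cut capacity = 14 + 11 + 9 = 34.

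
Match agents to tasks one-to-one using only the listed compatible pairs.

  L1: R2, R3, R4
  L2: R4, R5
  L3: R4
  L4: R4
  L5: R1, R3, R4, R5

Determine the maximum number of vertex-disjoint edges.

4

Unit-capacity flow: source→left, listed edges, right→sink; max matching = max flow.
Augmenting path L1→R2 (+1); matched 1.
Augmenting path L2→R4 (+1); matched 2.
Augmenting path L5→R1 (+1); matched 3.
Augmenting path L3→R4→L2→R5 (+1); matched 4.
No augmenting path remains; maximum matching = 4.
König certificate: {L1, L2, L5, R4} is a vertex cover of size 4 (every listed pair touches it), so no matching can be larger.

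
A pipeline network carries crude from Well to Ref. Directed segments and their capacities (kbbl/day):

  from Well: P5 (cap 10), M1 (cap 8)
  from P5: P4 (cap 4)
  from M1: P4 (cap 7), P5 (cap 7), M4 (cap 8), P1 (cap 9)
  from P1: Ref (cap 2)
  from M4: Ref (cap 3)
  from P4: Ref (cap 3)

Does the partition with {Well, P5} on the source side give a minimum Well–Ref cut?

Given cut capacity: 8 + 4 = 12.
Augment Well→P5→P4→Ref: bottleneck 3, flow now 3.
Augment Well→M1→P1→Ref: bottleneck 2, flow now 5.
Augment Well→M1→M4→Ref: bottleneck 3, flow now 8.
No augmenting path remains; maximum flow = 8.
In the residual graph, reachable from Well: {Well, P5, M1, P1, M4, P4}.
Min-cut edges: P1→Ref (2), M4→Ref (3), P4→Ref (3); capacity 2 + 3 + 3 = 8.
Cut capacity 12 exceeds the max flow 8, so it is not minimum.

No — its capacity is 12, but the minimum cut has capacity 8.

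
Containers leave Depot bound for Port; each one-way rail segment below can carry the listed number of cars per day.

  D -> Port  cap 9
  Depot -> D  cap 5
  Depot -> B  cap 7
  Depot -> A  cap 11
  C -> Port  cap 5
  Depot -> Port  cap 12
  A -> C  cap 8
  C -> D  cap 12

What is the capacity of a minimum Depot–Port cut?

Augment Depot→Port: bottleneck 12, flow now 12.
Augment Depot→D→Port: bottleneck 5, flow now 17.
Augment Depot→A→C→Port: bottleneck 5, flow now 22.
Augment Depot→A→C→D→Port: bottleneck 3, flow now 25.
No augmenting path remains; maximum flow = 25.
By max-flow min-cut, the minimum cut capacity equals the max flow.
In the residual graph, reachable from Depot: {Depot, A, B}.
Min-cut edges: Depot→D (5), Depot→Port (12), A→C (8); capacity 5 + 12 + 8 = 25.

25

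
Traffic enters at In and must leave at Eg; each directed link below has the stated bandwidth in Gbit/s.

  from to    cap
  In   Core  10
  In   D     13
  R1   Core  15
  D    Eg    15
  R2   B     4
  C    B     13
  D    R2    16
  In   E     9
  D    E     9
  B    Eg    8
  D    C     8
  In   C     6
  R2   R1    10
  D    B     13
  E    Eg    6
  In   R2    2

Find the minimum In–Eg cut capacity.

Augment In→D→Eg: bottleneck 13, flow now 13.
Augment In→E→Eg: bottleneck 6, flow now 19.
Augment In→R2→B→Eg: bottleneck 2, flow now 21.
Augment In→C→B→Eg: bottleneck 6, flow now 27.
No augmenting path remains; maximum flow = 27.
By max-flow min-cut, the minimum cut capacity equals the max flow.
In the residual graph, reachable from In: {In, E, Core}.
Min-cut edges: In→D (13), In→R2 (2), In→C (6), E→Eg (6); capacity 13 + 2 + 6 + 6 = 27.

27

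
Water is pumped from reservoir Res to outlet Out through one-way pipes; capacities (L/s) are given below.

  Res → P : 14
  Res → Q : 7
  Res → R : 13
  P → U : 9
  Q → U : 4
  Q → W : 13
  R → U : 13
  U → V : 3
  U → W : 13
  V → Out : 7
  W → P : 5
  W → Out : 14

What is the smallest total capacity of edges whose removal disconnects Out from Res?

Augment Res→Q→W→Out: bottleneck 7, flow now 7.
Augment Res→P→U→V→Out: bottleneck 3, flow now 10.
Augment Res→P→U→W→Out: bottleneck 6, flow now 16.
Augment Res→R→U→W→Out: bottleneck 1, flow now 17.
No augmenting path remains; maximum flow = 17.
By max-flow min-cut, the minimum cut capacity equals the max flow.
In the residual graph, reachable from Res: {Res, P, Q, R, U, W}.
Min-cut edges: U→V (3), W→Out (14); capacity 3 + 14 = 17.

17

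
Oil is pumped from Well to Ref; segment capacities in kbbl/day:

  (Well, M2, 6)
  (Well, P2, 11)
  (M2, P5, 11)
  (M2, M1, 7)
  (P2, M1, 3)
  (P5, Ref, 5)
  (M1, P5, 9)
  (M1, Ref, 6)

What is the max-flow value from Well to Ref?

Augment Well→M2→P5→Ref: bottleneck 5, flow now 5.
Augment Well→M2→M1→Ref: bottleneck 1, flow now 6.
Augment Well→P2→M1→Ref: bottleneck 3, flow now 9.
No augmenting path remains; maximum flow = 9.
In the residual graph, reachable from Well: {Well, P2}.
Min-cut edges: Well→M2 (6), P2→M1 (3); capacity 6 + 3 = 9.
This cut is saturated, so no flow can exceed 9.

9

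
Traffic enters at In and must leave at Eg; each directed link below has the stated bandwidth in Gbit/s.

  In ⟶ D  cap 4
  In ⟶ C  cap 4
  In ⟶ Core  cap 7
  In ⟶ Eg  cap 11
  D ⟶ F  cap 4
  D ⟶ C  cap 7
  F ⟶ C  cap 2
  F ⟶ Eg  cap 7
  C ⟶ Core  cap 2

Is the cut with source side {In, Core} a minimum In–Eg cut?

No — its capacity is 19, but the minimum cut has capacity 15.

Given cut capacity: 4 + 4 + 11 = 19.
Augment In→Eg: bottleneck 11, flow now 11.
Augment In→D→F→Eg: bottleneck 4, flow now 15.
No augmenting path remains; maximum flow = 15.
In the residual graph, reachable from In: {In, C, Core}.
Min-cut edges: In→D (4), In→Eg (11); capacity 4 + 11 = 15.
Cut capacity 19 exceeds the max flow 15, so it is not minimum.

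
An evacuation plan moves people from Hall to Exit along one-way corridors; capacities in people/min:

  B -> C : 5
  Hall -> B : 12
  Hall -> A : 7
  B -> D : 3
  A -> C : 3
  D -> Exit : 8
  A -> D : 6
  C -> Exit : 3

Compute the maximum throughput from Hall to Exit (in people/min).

Augment Hall→A→C→Exit: bottleneck 3, flow now 3.
Augment Hall→A→D→Exit: bottleneck 4, flow now 7.
Augment Hall→B→D→Exit: bottleneck 3, flow now 10.
Augment Hall→B→C→A→D→Exit: bottleneck 1, flow now 11. (uses reverse residual edge)
No augmenting path remains; maximum flow = 11.
In the residual graph, reachable from Hall: {Hall, A, B, C, D}.
Min-cut edges: C→Exit (3), D→Exit (8); capacity 3 + 8 = 11.
This cut is saturated, so no flow can exceed 11.

11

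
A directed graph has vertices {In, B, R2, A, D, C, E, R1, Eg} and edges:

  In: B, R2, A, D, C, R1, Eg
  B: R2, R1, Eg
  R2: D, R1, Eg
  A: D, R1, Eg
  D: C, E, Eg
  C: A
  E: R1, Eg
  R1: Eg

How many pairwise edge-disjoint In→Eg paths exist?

Assign every edge capacity 1; by Menger, the answer equals the max flow.
Path In→Eg (+1); total 1.
Path In→B→Eg (+1); total 2.
Path In→R2→Eg (+1); total 3.
Path In→A→Eg (+1); total 4.
Path In→D→Eg (+1); total 5.
Path In→R1→Eg (+1); total 6.
Path In→C→A→D→E→Eg (+1); total 7.
No residual In→Eg path; max flow = 7.
Certifying cut of size 7: {In→A, In→B, In→C, In→D, In→Eg, In→R1, In→R2}.

7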